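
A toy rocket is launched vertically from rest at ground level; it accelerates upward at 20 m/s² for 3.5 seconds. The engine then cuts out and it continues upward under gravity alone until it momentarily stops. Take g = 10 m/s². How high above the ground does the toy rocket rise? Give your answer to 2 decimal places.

367.50 m

Phase 1 (powered ascent): v₀ = 0 m/s, a = 20 m/s².
v = v₀ + at = 0 + (20)(3.5) = 70.0 m/s
Δx = v₀t + ½at² = 0·3.5 + 0.5·20·3.5² = 122 m

Phase 2 (coasting upward): v₀ = 70.0 m/s, a = -10 m/s².
v = v₀ + at → t = (0 − 70.0) / -10 = 7.00 s
v² = v₀² + 2aΔx → Δx = (0² − 70.0²)/(2·-10) = 245 m
Maximum height = 122 + 245 = 368 m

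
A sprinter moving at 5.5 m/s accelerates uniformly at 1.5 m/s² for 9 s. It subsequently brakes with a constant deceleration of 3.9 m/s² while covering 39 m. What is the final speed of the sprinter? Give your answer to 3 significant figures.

7.54 m/s

Phase 1 (accelerating): v₀ = 5.50 m/s, a = 1.5 m/s².
v = v₀ + at = 5.50 + (1.5)(9) = 19.0 m/s
Δx = v₀t + ½at² = 5.50·9 + 0.5·1.5·9² = 110 m

Phase 2 (decelerating): v₀ = 19.0 m/s, a = -3.9 m/s².
v² = v₀² + 2aΔx = 19.0² + 2·-3.9·39 = 56.8 → v = 7.54 m/s
t = (v − v₀)/a = (7.54 − 19.0)/-3.9 = 2.94 s
Final speed = 7.54 m/s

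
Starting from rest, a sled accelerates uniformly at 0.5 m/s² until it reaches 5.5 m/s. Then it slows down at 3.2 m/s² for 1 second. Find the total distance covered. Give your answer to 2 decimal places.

Phase 1 (accelerating): v₀ = 0 m/s, a = 0.5 m/s².
v = v₀ + at → t = (5.5 − 0) / 0.5 = 11.0 s
v² = v₀² + 2aΔx → Δx = (5.5² − 0²)/(2·0.5) = 30.2 m

Phase 2 (decelerating): v₀ = 5.50 m/s, a = -3.2 m/s².
v = v₀ + at = 5.50 + (-3.2)(1) = 2.30 m/s
Δx = v₀t + ½at² = 5.50·1 + 0.5·-3.2·1² = 3.90 m
Total distance = 30.2 + 3.90 = 34.1 m

34.15 m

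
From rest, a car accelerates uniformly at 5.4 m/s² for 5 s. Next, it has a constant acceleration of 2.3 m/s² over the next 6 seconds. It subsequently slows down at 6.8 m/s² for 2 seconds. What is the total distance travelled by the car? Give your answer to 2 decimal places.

Phase 1 (accelerating): v₀ = 0 m/s, a = 5.4 m/s².
v = v₀ + at = 0 + (5.4)(5) = 27.0 m/s
Δx = v₀t + ½at² = 0·5 + 0.5·5.4·5² = 67.5 m

Phase 2 (accelerating): v₀ = 27.0 m/s, a = 2.3 m/s².
v = v₀ + at = 27.0 + (2.3)(6) = 40.8 m/s
Δx = v₀t + ½at² = 27.0·6 + 0.5·2.3·6² = 203 m

Phase 3 (decelerating): v₀ = 40.8 m/s, a = -6.8 m/s².
v = v₀ + at = 40.8 + (-6.8)(2) = 27.2 m/s
Δx = v₀t + ½at² = 40.8·2 + 0.5·-6.8·2² = 68.0 m
Total distance = 67.5 + 203 + 68.0 = 339 m

338.90 m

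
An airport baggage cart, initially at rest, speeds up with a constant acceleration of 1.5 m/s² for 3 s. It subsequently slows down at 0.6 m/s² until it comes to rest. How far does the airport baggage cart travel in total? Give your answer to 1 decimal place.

Phase 1 (accelerating): v₀ = 0 m/s, a = 1.5 m/s².
v = v₀ + at = 0 + (1.5)(3) = 4.50 m/s
Δx = v₀t + ½at² = 0·3 + 0.5·1.5·3² = 6.75 m

Phase 2 (decelerating): v₀ = 4.50 m/s, a = -0.6 m/s².
v = v₀ + at → t = (0 − 4.50) / -0.6 = 7.50 s
v² = v₀² + 2aΔx → Δx = (0² − 4.50²)/(2·-0.6) = 16.9 m
Total distance = 6.75 + 16.9 = 23.6 m

23.6 m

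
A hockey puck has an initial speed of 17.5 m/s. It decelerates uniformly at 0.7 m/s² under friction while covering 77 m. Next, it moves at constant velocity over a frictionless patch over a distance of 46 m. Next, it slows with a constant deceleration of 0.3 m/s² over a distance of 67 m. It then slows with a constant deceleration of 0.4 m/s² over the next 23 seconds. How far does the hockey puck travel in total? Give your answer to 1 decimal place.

Phase 1 (decelerating): v₀ = 17.5 m/s, a = -0.7 m/s².
v² = v₀² + 2aΔx = 17.5² + 2·-0.7·77 = 198 → v = 14.1 m/s
t = (v − v₀)/a = (14.1 − 17.5)/-0.7 = 4.88 s

Phase 2 (constant speed): v₀ = 14.1 m/s, a = 0 m/s².
Constant speed: t = d/v = 46/14.1 = 3.27 s

Phase 3 (decelerating): v₀ = 14.1 m/s, a = -0.3 m/s².
v² = v₀² + 2aΔx = 14.1² + 2·-0.3·67 = 158 → v = 12.6 m/s
t = (v − v₀)/a = (12.6 − 14.1)/-0.3 = 5.02 s

Phase 4 (decelerating): v₀ = 12.6 m/s, a = -0.4 m/s².
v = v₀ + at = 12.6 + (-0.4)(23) = 3.38 m/s
Δx = v₀t + ½at² = 12.6·23 + 0.5·-0.4·23² = 184 m
Total distance = 77.0 + 46.0 + 67.0 + 184 = 374 m

373.5 m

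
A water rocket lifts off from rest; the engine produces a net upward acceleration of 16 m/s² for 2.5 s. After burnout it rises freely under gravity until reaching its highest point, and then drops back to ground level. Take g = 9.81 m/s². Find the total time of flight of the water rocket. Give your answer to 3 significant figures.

Phase 1 (powered ascent): v₀ = 0 m/s, a = 16 m/s².
v = v₀ + at = 0 + (16)(2.5) = 40.0 m/s
Δx = v₀t + ½at² = 0·2.5 + 0.5·16·2.5² = 50.0 m

Phase 2 (coasting upward): v₀ = 40.0 m/s, a = -9.81 m/s².
v = v₀ + at → t = (0 − 40.0) / -9.81 = 4.08 s
v² = v₀² + 2aΔx → Δx = (0² − 40.0²)/(2·-9.81) = 81.5 m

Phase 3 (free fall): v₀ = 0 m/s, a = -9.81 m/s².
Falls 132 m from rest: t = √(2·132/9.81) = 5.18 s; v = g·t = 50.8 m/s.
Total time = 2.50 + 4.08 + 5.18 = 11.8 s

11.8 s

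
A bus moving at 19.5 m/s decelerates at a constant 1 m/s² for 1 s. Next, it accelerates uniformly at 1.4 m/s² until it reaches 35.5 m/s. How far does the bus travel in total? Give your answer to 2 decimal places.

346.86 m

Phase 1 (decelerating): v₀ = 19.5 m/s, a = -1 m/s².
v = v₀ + at = 19.5 + (-1)(1) = 18.5 m/s
Δx = v₀t + ½at² = 19.5·1 + 0.5·-1·1² = 19.0 m

Phase 2 (accelerating): v₀ = 18.5 m/s, a = 1.4 m/s².
v = v₀ + at → t = (35.5 − 18.5) / 1.4 = 12.1 s
v² = v₀² + 2aΔx → Δx = (35.5² − 18.5²)/(2·1.4) = 328 m
Total distance = 19.0 + 328 = 347 m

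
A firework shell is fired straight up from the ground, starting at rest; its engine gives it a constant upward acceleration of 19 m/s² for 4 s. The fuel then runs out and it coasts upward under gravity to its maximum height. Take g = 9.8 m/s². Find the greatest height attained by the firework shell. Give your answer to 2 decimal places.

446.69 m

Phase 1 (powered ascent): v₀ = 0 m/s, a = 19 m/s².
v = v₀ + at = 0 + (19)(4) = 76.0 m/s
Δx = v₀t + ½at² = 0·4 + 0.5·19·4² = 152 m

Phase 2 (coasting upward): v₀ = 76.0 m/s, a = -9.8 m/s².
v = v₀ + at → t = (0 − 76.0) / -9.8 = 7.76 s
v² = v₀² + 2aΔx → Δx = (0² − 76.0²)/(2·-9.8) = 295 m
Maximum height = 152 + 295 = 447 m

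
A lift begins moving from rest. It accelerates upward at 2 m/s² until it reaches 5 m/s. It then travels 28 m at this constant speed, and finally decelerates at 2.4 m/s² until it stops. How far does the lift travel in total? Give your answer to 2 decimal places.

Phase 1 (accelerating): v₀ = 0 m/s, a = 2 m/s².
v = v₀ + at → t = (5 − 0) / 2 = 2.50 s
v² = v₀² + 2aΔx → Δx = (5² − 0²)/(2·2) = 6.25 m

Phase 2 (constant speed): v₀ = 5.00 m/s, a = 0 m/s².
Constant speed: t = d/v = 28/5.00 = 5.60 s

Phase 3 (decelerating): v₀ = 5.00 m/s, a = -2.4 m/s².
v = v₀ + at → t = (0 − 5.00) / -2.4 = 2.08 s
v² = v₀² + 2aΔx → Δx = (0² − 5.00²)/(2·-2.4) = 5.21 m
Total distance = 6.25 + 28.0 + 5.21 = 39.5 m

39.46 m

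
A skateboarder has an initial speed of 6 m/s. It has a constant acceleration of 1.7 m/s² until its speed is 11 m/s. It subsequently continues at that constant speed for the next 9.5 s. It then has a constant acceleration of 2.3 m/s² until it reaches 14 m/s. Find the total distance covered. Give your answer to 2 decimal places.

145.80 m

Phase 1 (accelerating): v₀ = 6.00 m/s, a = 1.7 m/s².
v = v₀ + at → t = (11 − 6.00) / 1.7 = 2.94 s
v² = v₀² + 2aΔx → Δx = (11² − 6.00²)/(2·1.7) = 25.0 m

Phase 2 (constant speed): v₀ = 11.0 m/s, a = 0 m/s².
v = v₀ + at = 11.0 + (0)(9.5) = 11.0 m/s
Δx = v₀t + ½at² = 11.0·9.5 + 0.5·0·9.5² = 104 m

Phase 3 (accelerating): v₀ = 11.0 m/s, a = 2.3 m/s².
v = v₀ + at → t = (14 − 11.0) / 2.3 = 1.30 s
v² = v₀² + 2aΔx → Δx = (14² − 11.0²)/(2·2.3) = 16.3 m
Total distance = 25.0 + 104 + 16.3 = 146 m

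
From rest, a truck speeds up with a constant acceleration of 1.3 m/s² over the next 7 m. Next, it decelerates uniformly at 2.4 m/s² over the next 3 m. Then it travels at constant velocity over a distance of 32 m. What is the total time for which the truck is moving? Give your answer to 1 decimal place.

20.7 s

Phase 1 (accelerating): v₀ = 0 m/s, a = 1.3 m/s².
v² = v₀² + 2aΔx = 0² + 2·1.3·7 = 18.2 → v = 4.27 m/s
t = (v − v₀)/a = (4.27 − 0)/1.3 = 3.28 s

Phase 2 (decelerating): v₀ = 4.27 m/s, a = -2.4 m/s².
v² = v₀² + 2aΔx = 4.27² + 2·-2.4·3 = 3.80 → v = 1.95 m/s
t = (v − v₀)/a = (1.95 − 4.27)/-2.4 = 0.965 s

Phase 3 (constant speed): v₀ = 1.95 m/s, a = 0 m/s².
Constant speed: t = d/v = 32/1.95 = 16.4 s
Total time = 3.28 + 0.965 + 16.4 = 20.7 s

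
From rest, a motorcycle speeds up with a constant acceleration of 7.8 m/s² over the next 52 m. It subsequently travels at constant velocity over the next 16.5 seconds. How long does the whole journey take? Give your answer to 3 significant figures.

20.2 s

Phase 1 (accelerating): v₀ = 0 m/s, a = 7.8 m/s².
v² = v₀² + 2aΔx = 0² + 2·7.8·52 = 811 → v = 28.5 m/s
t = (v − v₀)/a = (28.5 − 0)/7.8 = 3.65 s

Phase 2 (constant speed): v₀ = 28.5 m/s, a = 0 m/s².
v = v₀ + at = 28.5 + (0)(16.5) = 28.5 m/s
Δx = v₀t + ½at² = 28.5·16.5 + 0.5·0·16.5² = 470 m
Total time = 3.65 + 16.5 = 20.2 s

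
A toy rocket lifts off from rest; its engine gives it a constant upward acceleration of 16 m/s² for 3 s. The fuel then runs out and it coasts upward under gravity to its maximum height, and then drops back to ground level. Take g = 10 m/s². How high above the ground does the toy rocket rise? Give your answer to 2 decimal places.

187.20 m

Phase 1 (powered ascent): v₀ = 0 m/s, a = 16 m/s².
v = v₀ + at = 0 + (16)(3) = 48.0 m/s
Δx = v₀t + ½at² = 0·3 + 0.5·16·3² = 72.0 m

Phase 2 (coasting upward): v₀ = 48.0 m/s, a = -10 m/s².
v = v₀ + at → t = (0 − 48.0) / -10 = 4.80 s
v² = v₀² + 2aΔx → Δx = (0² − 48.0²)/(2·-10) = 115 m
Maximum height = 72.0 + 115 = 187 m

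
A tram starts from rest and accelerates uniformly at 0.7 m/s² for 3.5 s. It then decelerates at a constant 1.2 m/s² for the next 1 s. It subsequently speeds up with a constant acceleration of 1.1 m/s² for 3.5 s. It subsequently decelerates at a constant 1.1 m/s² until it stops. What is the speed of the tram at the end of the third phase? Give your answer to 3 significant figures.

Phase 1 (accelerating): v₀ = 0 m/s, a = 0.7 m/s².
v = v₀ + at = 0 + (0.7)(3.5) = 2.45 m/s
Δx = v₀t + ½at² = 0·3.5 + 0.5·0.7·3.5² = 4.29 m

Phase 2 (decelerating): v₀ = 2.45 m/s, a = -1.2 m/s².
v = v₀ + at = 2.45 + (-1.2)(1) = 1.25 m/s
Δx = v₀t + ½at² = 2.45·1 + 0.5·-1.2·1² = 1.85 m

Phase 3 (accelerating): v₀ = 1.25 m/s, a = 1.1 m/s².
v = v₀ + at = 1.25 + (1.1)(3.5) = 5.10 m/s
Δx = v₀t + ½at² = 1.25·3.5 + 0.5·1.1·3.5² = 11.1 m
Speed at end of phase 3 = 5.10 m/s

5.10 m/s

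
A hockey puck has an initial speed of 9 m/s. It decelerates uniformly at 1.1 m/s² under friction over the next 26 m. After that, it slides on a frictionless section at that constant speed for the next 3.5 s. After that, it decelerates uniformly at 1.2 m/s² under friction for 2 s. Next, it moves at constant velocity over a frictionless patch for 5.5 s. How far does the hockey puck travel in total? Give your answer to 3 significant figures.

Phase 1 (decelerating): v₀ = 9.00 m/s, a = -1.1 m/s².
v² = v₀² + 2aΔx = 9.00² + 2·-1.1·26 = 23.8 → v = 4.88 m/s
t = (v − v₀)/a = (4.88 − 9.00)/-1.1 = 3.75 s

Phase 2 (constant speed): v₀ = 4.88 m/s, a = 0 m/s².
v = v₀ + at = 4.88 + (0)(3.5) = 4.88 m/s
Δx = v₀t + ½at² = 4.88·3.5 + 0.5·0·3.5² = 17.1 m

Phase 3 (decelerating): v₀ = 4.88 m/s, a = -1.2 m/s².
v = v₀ + at = 4.88 + (-1.2)(2) = 2.48 m/s
Δx = v₀t + ½at² = 4.88·2 + 0.5·-1.2·2² = 7.36 m

Phase 4 (constant speed): v₀ = 2.48 m/s, a = 0 m/s².
v = v₀ + at = 2.48 + (0)(5.5) = 2.48 m/s
Δx = v₀t + ½at² = 2.48·5.5 + 0.5·0·5.5² = 13.6 m
Total distance = 26.0 + 17.1 + 7.36 + 13.6 = 64.1 m

64.1 m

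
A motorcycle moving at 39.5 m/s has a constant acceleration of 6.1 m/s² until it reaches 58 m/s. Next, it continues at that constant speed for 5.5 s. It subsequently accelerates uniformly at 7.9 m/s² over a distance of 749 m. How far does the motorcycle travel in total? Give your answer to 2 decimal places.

Phase 1 (accelerating): v₀ = 39.5 m/s, a = 6.1 m/s².
v = v₀ + at → t = (58 − 39.5) / 6.1 = 3.03 s
v² = v₀² + 2aΔx → Δx = (58² − 39.5²)/(2·6.1) = 148 m

Phase 2 (constant speed): v₀ = 58.0 m/s, a = 0 m/s².
v = v₀ + at = 58.0 + (0)(5.5) = 58.0 m/s
Δx = v₀t + ½at² = 58.0·5.5 + 0.5·0·5.5² = 319 m

Phase 3 (accelerating): v₀ = 58.0 m/s, a = 7.9 m/s².
v² = v₀² + 2aΔx = 58.0² + 2·7.9·749 = 15200 → v = 123 m/s
t = (v − v₀)/a = (123 − 58.0)/7.9 = 8.26 s
Total distance = 148 + 319 + 749 = 1220 m

1215.85 m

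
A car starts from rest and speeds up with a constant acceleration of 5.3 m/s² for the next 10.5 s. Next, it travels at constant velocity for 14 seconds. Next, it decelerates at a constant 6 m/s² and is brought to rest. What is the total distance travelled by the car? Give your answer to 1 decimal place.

1329.3 m

Phase 1 (accelerating): v₀ = 0 m/s, a = 5.3 m/s².
v = v₀ + at = 0 + (5.3)(10.5) = 55.6 m/s
Δx = v₀t + ½at² = 0·10.5 + 0.5·5.3·10.5² = 292 m

Phase 2 (constant speed): v₀ = 55.6 m/s, a = 0 m/s².
v = v₀ + at = 55.6 + (0)(14) = 55.6 m/s
Δx = v₀t + ½at² = 55.6·14 + 0.5·0·14² = 779 m

Phase 3 (decelerating): v₀ = 55.6 m/s, a = -6 m/s².
v = v₀ + at → t = (0 − 55.6) / -6 = 9.28 s
v² = v₀² + 2aΔx → Δx = (0² − 55.6²)/(2·-6) = 258 m
Total distance = 292 + 779 + 258 = 1330 m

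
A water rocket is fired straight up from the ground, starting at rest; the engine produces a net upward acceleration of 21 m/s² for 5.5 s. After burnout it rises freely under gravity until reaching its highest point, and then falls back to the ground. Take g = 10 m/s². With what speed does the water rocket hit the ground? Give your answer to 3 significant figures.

140 m/s

Phase 1 (powered ascent): v₀ = 0 m/s, a = 21 m/s².
v = v₀ + at = 0 + (21)(5.5) = 116 m/s
Δx = v₀t + ½at² = 0·5.5 + 0.5·21·5.5² = 318 m

Phase 2 (coasting upward): v₀ = 116 m/s, a = -10 m/s².
v = v₀ + at → t = (0 − 116) / -10 = 11.6 s
v² = v₀² + 2aΔx → Δx = (0² − 116²)/(2·-10) = 667 m

Phase 3 (free fall): v₀ = 0 m/s, a = -10 m/s².
Falls 985 m from rest: t = √(2·985/10) = 14.0 s; v = g·t = 140 m/s.
Impact speed = 140 m/s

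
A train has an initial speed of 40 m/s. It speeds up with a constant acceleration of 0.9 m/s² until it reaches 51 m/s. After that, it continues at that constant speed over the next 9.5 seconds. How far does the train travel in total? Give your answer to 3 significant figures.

Phase 1 (accelerating): v₀ = 40.0 m/s, a = 0.9 m/s².
v = v₀ + at → t = (51 − 40.0) / 0.9 = 12.2 s
v² = v₀² + 2aΔx → Δx = (51² − 40.0²)/(2·0.9) = 556 m

Phase 2 (constant speed): v₀ = 51.0 m/s, a = 0 m/s².
v = v₀ + at = 51.0 + (0)(9.5) = 51.0 m/s
Δx = v₀t + ½at² = 51.0·9.5 + 0.5·0·9.5² = 484 m
Total distance = 556 + 484 = 1040 m

1040 m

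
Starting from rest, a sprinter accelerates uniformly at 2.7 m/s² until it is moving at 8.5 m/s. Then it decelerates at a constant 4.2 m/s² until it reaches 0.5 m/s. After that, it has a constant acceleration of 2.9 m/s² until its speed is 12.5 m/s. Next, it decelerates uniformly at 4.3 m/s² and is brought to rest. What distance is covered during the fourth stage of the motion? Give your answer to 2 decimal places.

Phase 1 (accelerating): v₀ = 0 m/s, a = 2.7 m/s².
v = v₀ + at → t = (8.5 − 0) / 2.7 = 3.15 s
v² = v₀² + 2aΔx → Δx = (8.5² − 0²)/(2·2.7) = 13.4 m

Phase 2 (decelerating): v₀ = 8.50 m/s, a = -4.2 m/s².
v = v₀ + at → t = (0.5 − 8.50) / -4.2 = 1.90 s
v² = v₀² + 2aΔx → Δx = (0.5² − 8.50²)/(2·-4.2) = 8.57 m

Phase 3 (accelerating): v₀ = 0.500 m/s, a = 2.9 m/s².
v = v₀ + at → t = (12.5 − 0.500) / 2.9 = 4.14 s
v² = v₀² + 2aΔx → Δx = (12.5² − 0.500²)/(2·2.9) = 26.9 m

Phase 4 (decelerating): v₀ = 12.5 m/s, a = -4.3 m/s².
v = v₀ + at → t = (0 − 12.5) / -4.3 = 2.91 s
v² = v₀² + 2aΔx → Δx = (0² − 12.5²)/(2·-4.3) = 18.2 m
Distance in phase 4 = 18.2 m

18.17 m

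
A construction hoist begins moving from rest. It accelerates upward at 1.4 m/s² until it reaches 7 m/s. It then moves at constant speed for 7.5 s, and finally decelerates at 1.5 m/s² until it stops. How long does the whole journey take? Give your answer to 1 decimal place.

17.2 s

Phase 1 (accelerating): v₀ = 0 m/s, a = 1.4 m/s².
v = v₀ + at → t = (7 − 0) / 1.4 = 5.00 s
v² = v₀² + 2aΔx → Δx = (7² − 0²)/(2·1.4) = 17.5 m

Phase 2 (constant speed): v₀ = 7.00 m/s, a = 0 m/s².
v = v₀ + at = 7.00 + (0)(7.5) = 7.00 m/s
Δx = v₀t + ½at² = 7.00·7.5 + 0.5·0·7.5² = 52.5 m

Phase 3 (decelerating): v₀ = 7.00 m/s, a = -1.5 m/s².
v = v₀ + at → t = (0 − 7.00) / -1.5 = 4.67 s
v² = v₀² + 2aΔx → Δx = (0² − 7.00²)/(2·-1.5) = 16.3 m
Total time = 5.00 + 7.50 + 4.67 = 17.2 s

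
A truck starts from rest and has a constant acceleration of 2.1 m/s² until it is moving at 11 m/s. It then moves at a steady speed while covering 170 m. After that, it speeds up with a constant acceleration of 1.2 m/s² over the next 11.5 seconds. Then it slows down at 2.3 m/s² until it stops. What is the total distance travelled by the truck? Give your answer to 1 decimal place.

Phase 1 (accelerating): v₀ = 0 m/s, a = 2.1 m/s².
v = v₀ + at → t = (11 − 0) / 2.1 = 5.24 s
v² = v₀² + 2aΔx → Δx = (11² − 0²)/(2·2.1) = 28.8 m

Phase 2 (constant speed): v₀ = 11.0 m/s, a = 0 m/s².
Constant speed: t = d/v = 170/11.0 = 15.5 s

Phase 3 (accelerating): v₀ = 11.0 m/s, a = 1.2 m/s².
v = v₀ + at = 11.0 + (1.2)(11.5) = 24.8 m/s
Δx = v₀t + ½at² = 11.0·11.5 + 0.5·1.2·11.5² = 206 m

Phase 4 (decelerating): v₀ = 24.8 m/s, a = -2.3 m/s².
v = v₀ + at → t = (0 − 24.8) / -2.3 = 10.8 s
v² = v₀² + 2aΔx → Δx = (0² − 24.8²)/(2·-2.3) = 134 m
Total distance = 28.8 + 170 + 206 + 134 = 538 m

538.4 m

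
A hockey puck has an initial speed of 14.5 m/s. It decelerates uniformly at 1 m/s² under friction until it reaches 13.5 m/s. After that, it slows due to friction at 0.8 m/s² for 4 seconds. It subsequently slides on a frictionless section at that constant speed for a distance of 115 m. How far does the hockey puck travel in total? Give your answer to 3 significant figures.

177 m

Phase 1 (decelerating): v₀ = 14.5 m/s, a = -1 m/s².
v = v₀ + at → t = (13.5 − 14.5) / -1 = 1.00 s
v² = v₀² + 2aΔx → Δx = (13.5² − 14.5²)/(2·-1) = 14.0 m

Phase 2 (decelerating): v₀ = 13.5 m/s, a = -0.8 m/s².
v = v₀ + at = 13.5 + (-0.8)(4) = 10.3 m/s
Δx = v₀t + ½at² = 13.5·4 + 0.5·-0.8·4² = 47.6 m

Phase 3 (constant speed): v₀ = 10.3 m/s, a = 0 m/s².
Constant speed: t = d/v = 115/10.3 = 11.2 s
Total distance = 14.0 + 47.6 + 115 = 177 m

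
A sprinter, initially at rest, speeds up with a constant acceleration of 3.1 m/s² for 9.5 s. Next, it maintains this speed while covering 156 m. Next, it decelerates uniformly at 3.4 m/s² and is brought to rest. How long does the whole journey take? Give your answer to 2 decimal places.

Phase 1 (accelerating): v₀ = 0 m/s, a = 3.1 m/s².
v = v₀ + at = 0 + (3.1)(9.5) = 29.4 m/s
Δx = v₀t + ½at² = 0·9.5 + 0.5·3.1·9.5² = 140 m

Phase 2 (constant speed): v₀ = 29.4 m/s, a = 0 m/s².
Constant speed: t = d/v = 156/29.4 = 5.30 s

Phase 3 (decelerating): v₀ = 29.4 m/s, a = -3.4 m/s².
v = v₀ + at → t = (0 − 29.4) / -3.4 = 8.66 s
v² = v₀² + 2aΔx → Δx = (0² − 29.4²)/(2·-3.4) = 128 m
Total time = 9.50 + 5.30 + 8.66 = 23.5 s

23.46 s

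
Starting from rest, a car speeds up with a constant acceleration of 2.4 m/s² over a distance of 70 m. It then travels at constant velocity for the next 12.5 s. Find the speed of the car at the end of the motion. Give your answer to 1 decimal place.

Phase 1 (accelerating): v₀ = 0 m/s, a = 2.4 m/s².
v² = v₀² + 2aΔx = 0² + 2·2.4·70 = 336 → v = 18.3 m/s
t = (v − v₀)/a = (18.3 − 0)/2.4 = 7.64 s

Phase 2 (constant speed): v₀ = 18.3 m/s, a = 0 m/s².
v = v₀ + at = 18.3 + (0)(12.5) = 18.3 m/s
Δx = v₀t + ½at² = 18.3·12.5 + 0.5·0·12.5² = 229 m
Final speed = 18.3 m/s

18.3 m/s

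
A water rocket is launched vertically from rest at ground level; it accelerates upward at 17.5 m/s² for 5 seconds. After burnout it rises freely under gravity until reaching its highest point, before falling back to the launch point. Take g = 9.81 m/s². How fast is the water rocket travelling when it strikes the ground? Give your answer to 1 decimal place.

109.3 m/s

Phase 1 (powered ascent): v₀ = 0 m/s, a = 17.5 m/s².
v = v₀ + at = 0 + (17.5)(5) = 87.5 m/s
Δx = v₀t + ½at² = 0·5 + 0.5·17.5·5² = 219 m

Phase 2 (coasting upward): v₀ = 87.5 m/s, a = -9.81 m/s².
v = v₀ + at → t = (0 − 87.5) / -9.81 = 8.92 s
v² = v₀² + 2aΔx → Δx = (0² − 87.5²)/(2·-9.81) = 390 m

Phase 3 (free fall): v₀ = 0 m/s, a = -9.81 m/s².
Falls 609 m from rest: t = √(2·609/9.81) = 11.1 s; v = g·t = 109 m/s.
Impact speed = 109 m/s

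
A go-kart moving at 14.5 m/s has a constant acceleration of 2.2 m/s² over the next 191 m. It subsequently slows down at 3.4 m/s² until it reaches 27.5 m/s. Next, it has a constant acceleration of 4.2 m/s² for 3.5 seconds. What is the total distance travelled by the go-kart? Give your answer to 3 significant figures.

356 m

Phase 1 (accelerating): v₀ = 14.5 m/s, a = 2.2 m/s².
v² = v₀² + 2aΔx = 14.5² + 2·2.2·191 = 1050 → v = 32.4 m/s
t = (v − v₀)/a = (32.4 − 14.5)/2.2 = 8.14 s

Phase 2 (decelerating): v₀ = 32.4 m/s, a = -3.4 m/s².
v = v₀ + at → t = (27.5 − 32.4) / -3.4 = 1.45 s
v² = v₀² + 2aΔx → Δx = (27.5² − 32.4²)/(2·-3.4) = 43.3 m

Phase 3 (accelerating): v₀ = 27.5 m/s, a = 4.2 m/s².
v = v₀ + at = 27.5 + (4.2)(3.5) = 42.2 m/s
Δx = v₀t + ½at² = 27.5·3.5 + 0.5·4.2·3.5² = 122 m
Total distance = 191 + 43.3 + 122 = 356 m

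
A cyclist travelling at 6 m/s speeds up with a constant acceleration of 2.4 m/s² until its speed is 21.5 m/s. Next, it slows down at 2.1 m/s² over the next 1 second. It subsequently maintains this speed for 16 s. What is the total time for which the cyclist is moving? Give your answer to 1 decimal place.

Phase 1 (accelerating): v₀ = 6.00 m/s, a = 2.4 m/s².
v = v₀ + at → t = (21.5 − 6.00) / 2.4 = 6.46 s
v² = v₀² + 2aΔx → Δx = (21.5² − 6.00²)/(2·2.4) = 88.8 m

Phase 2 (decelerating): v₀ = 21.5 m/s, a = -2.1 m/s².
v = v₀ + at = 21.5 + (-2.1)(1) = 19.4 m/s
Δx = v₀t + ½at² = 21.5·1 + 0.5·-2.1·1² = 20.4 m

Phase 3 (constant speed): v₀ = 19.4 m/s, a = 0 m/s².
v = v₀ + at = 19.4 + (0)(16) = 19.4 m/s
Δx = v₀t + ½at² = 19.4·16 + 0.5·0·16² = 310 m
Total time = 6.46 + 1.00 + 16.0 = 23.5 s

23.5 s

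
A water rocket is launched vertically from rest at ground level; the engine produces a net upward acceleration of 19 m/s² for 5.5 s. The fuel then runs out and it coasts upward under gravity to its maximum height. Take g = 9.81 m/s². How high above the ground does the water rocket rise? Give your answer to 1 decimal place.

844.0 m

Phase 1 (powered ascent): v₀ = 0 m/s, a = 19 m/s².
v = v₀ + at = 0 + (19)(5.5) = 104 m/s
Δx = v₀t + ½at² = 0·5.5 + 0.5·19·5.5² = 287 m

Phase 2 (coasting upward): v₀ = 104 m/s, a = -9.81 m/s².
v = v₀ + at → t = (0 − 104) / -9.81 = 10.7 s
v² = v₀² + 2aΔx → Δx = (0² − 104²)/(2·-9.81) = 557 m
Maximum height = 287 + 557 = 844 m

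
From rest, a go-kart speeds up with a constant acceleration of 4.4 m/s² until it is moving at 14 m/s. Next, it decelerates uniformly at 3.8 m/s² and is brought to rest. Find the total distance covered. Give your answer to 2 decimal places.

48.06 m

Phase 1 (accelerating): v₀ = 0 m/s, a = 4.4 m/s².
v = v₀ + at → t = (14 − 0) / 4.4 = 3.18 s
v² = v₀² + 2aΔx → Δx = (14² − 0²)/(2·4.4) = 22.3 m

Phase 2 (decelerating): v₀ = 14.0 m/s, a = -3.8 m/s².
v = v₀ + at → t = (0 − 14.0) / -3.8 = 3.68 s
v² = v₀² + 2aΔx → Δx = (0² − 14.0²)/(2·-3.8) = 25.8 m
Total distance = 22.3 + 25.8 = 48.1 m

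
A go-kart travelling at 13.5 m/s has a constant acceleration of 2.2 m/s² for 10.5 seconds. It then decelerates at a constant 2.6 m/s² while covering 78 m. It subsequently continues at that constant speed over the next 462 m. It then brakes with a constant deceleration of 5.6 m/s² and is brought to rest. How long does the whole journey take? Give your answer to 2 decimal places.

Phase 1 (accelerating): v₀ = 13.5 m/s, a = 2.2 m/s².
v = v₀ + at = 13.5 + (2.2)(10.5) = 36.6 m/s
Δx = v₀t + ½at² = 13.5·10.5 + 0.5·2.2·10.5² = 263 m

Phase 2 (decelerating): v₀ = 36.6 m/s, a = -2.6 m/s².
v² = v₀² + 2aΔx = 36.6² + 2·-2.6·78 = 934 → v = 30.6 m/s
t = (v − v₀)/a = (30.6 − 36.6)/-2.6 = 2.32 s

Phase 3 (constant speed): v₀ = 30.6 m/s, a = 0 m/s².
Constant speed: t = d/v = 462/30.6 = 15.1 s

Phase 4 (decelerating): v₀ = 30.6 m/s, a = -5.6 m/s².
v = v₀ + at → t = (0 − 30.6) / -5.6 = 5.46 s
v² = v₀² + 2aΔx → Δx = (0² − 30.6²)/(2·-5.6) = 83.4 m
Total time = 10.5 + 2.32 + 15.1 + 5.46 = 33.4 s

33.40 s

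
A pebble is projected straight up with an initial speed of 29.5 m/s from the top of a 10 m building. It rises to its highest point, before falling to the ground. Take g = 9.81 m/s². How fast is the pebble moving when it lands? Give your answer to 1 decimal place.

32.7 m/s

Phase 1 (rising): v₀ = 29.5 m/s, a = -9.81 m/s².
v = v₀ + at → t = (0 − 29.5) / -9.81 = 3.01 s
v² = v₀² + 2aΔx → Δx = (0² − 29.5²)/(2·-9.81) = 44.4 m

Phase 2 (falling): v₀ = 0 m/s, a = -9.81 m/s².
Falls 54.4 m from rest: t = √(2·54.4/9.81) = 3.33 s; v = g·t = 32.7 m/s.
Final speed = 32.7 m/s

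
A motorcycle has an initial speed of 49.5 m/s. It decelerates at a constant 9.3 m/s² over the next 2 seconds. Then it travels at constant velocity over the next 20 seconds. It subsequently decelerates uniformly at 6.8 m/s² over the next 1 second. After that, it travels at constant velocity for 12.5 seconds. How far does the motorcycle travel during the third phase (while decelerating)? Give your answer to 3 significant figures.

Phase 1 (decelerating): v₀ = 49.5 m/s, a = -9.3 m/s².
v = v₀ + at = 49.5 + (-9.3)(2) = 30.9 m/s
Δx = v₀t + ½at² = 49.5·2 + 0.5·-9.3·2² = 80.4 m

Phase 2 (constant speed): v₀ = 30.9 m/s, a = 0 m/s².
v = v₀ + at = 30.9 + (0)(20) = 30.9 m/s
Δx = v₀t + ½at² = 30.9·20 + 0.5·0·20² = 618 m

Phase 3 (decelerating): v₀ = 30.9 m/s, a = -6.8 m/s².
v = v₀ + at = 30.9 + (-6.8)(1) = 24.1 m/s
Δx = v₀t + ½at² = 30.9·1 + 0.5·-6.8·1² = 27.5 m
Distance in phase 3 = 27.5 m

27.5 m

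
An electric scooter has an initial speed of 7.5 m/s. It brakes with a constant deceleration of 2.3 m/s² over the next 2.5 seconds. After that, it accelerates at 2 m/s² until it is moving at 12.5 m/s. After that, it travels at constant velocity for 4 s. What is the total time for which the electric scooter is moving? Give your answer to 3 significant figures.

11.9 s

Phase 1 (decelerating): v₀ = 7.50 m/s, a = -2.3 m/s².
v = v₀ + at = 7.50 + (-2.3)(2.5) = 1.75 m/s
Δx = v₀t + ½at² = 7.50·2.5 + 0.5·-2.3·2.5² = 11.6 m

Phase 2 (accelerating): v₀ = 1.75 m/s, a = 2 m/s².
v = v₀ + at → t = (12.5 − 1.75) / 2 = 5.38 s
v² = v₀² + 2aΔx → Δx = (12.5² − 1.75²)/(2·2) = 38.3 m

Phase 3 (constant speed): v₀ = 12.5 m/s, a = 0 m/s².
v = v₀ + at = 12.5 + (0)(4) = 12.5 m/s
Δx = v₀t + ½at² = 12.5·4 + 0.5·0·4² = 50.0 m
Total time = 2.50 + 5.38 + 4.00 = 11.9 s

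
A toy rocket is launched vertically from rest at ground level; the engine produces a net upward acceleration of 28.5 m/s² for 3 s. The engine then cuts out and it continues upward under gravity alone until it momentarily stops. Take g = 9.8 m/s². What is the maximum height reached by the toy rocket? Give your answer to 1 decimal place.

Phase 1 (powered ascent): v₀ = 0 m/s, a = 28.5 m/s².
v = v₀ + at = 0 + (28.5)(3) = 85.5 m/s
Δx = v₀t + ½at² = 0·3 + 0.5·28.5·3² = 128 m

Phase 2 (coasting upward): v₀ = 85.5 m/s, a = -9.8 m/s².
v = v₀ + at → t = (0 − 85.5) / -9.8 = 8.72 s
v² = v₀² + 2aΔx → Δx = (0² − 85.5²)/(2·-9.8) = 373 m
Maximum height = 128 + 373 = 501 m

501.2 m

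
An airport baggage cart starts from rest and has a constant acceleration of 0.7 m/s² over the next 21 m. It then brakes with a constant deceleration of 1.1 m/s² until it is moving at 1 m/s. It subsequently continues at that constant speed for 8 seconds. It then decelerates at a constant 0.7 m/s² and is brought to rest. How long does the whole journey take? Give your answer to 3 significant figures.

Phase 1 (accelerating): v₀ = 0 m/s, a = 0.7 m/s².
v² = v₀² + 2aΔx = 0² + 2·0.7·21 = 29.4 → v = 5.42 m/s
t = (v − v₀)/a = (5.42 − 0)/0.7 = 7.75 s

Phase 2 (decelerating): v₀ = 5.42 m/s, a = -1.1 m/s².
v = v₀ + at → t = (1 − 5.42) / -1.1 = 4.02 s
v² = v₀² + 2aΔx → Δx = (1² − 5.42²)/(2·-1.1) = 12.9 m

Phase 3 (constant speed): v₀ = 1.00 m/s, a = 0 m/s².
v = v₀ + at = 1.00 + (0)(8) = 1.00 m/s
Δx = v₀t + ½at² = 1.00·8 + 0.5·0·8² = 8.00 m

Phase 4 (decelerating): v₀ = 1.00 m/s, a = -0.7 m/s².
v = v₀ + at → t = (0 − 1.00) / -0.7 = 1.43 s
v² = v₀² + 2aΔx → Δx = (0² − 1.00²)/(2·-0.7) = 0.714 m
Total time = 7.75 + 4.02 + 8.00 + 1.43 = 21.2 s

21.2 s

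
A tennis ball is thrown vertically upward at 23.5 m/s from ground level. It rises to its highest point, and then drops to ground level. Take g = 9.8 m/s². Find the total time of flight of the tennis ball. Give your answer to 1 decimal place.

4.8 s

Phase 1 (rising): v₀ = 23.5 m/s, a = -9.8 m/s².
v = v₀ + at → t = (0 − 23.5) / -9.8 = 2.40 s
v² = v₀² + 2aΔx → Δx = (0² − 23.5²)/(2·-9.8) = 28.2 m

Phase 2 (falling): v₀ = 0 m/s, a = -9.8 m/s².
Falls 28.2 m from rest: t = √(2·28.2/9.8) = 2.40 s; v = g·t = 23.5 m/s.
Total time = 2.40 + 2.40 = 4.80 s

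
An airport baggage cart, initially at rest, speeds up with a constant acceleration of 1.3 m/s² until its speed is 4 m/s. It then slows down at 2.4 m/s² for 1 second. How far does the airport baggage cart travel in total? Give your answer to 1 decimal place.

9.0 m

Phase 1 (accelerating): v₀ = 0 m/s, a = 1.3 m/s².
v = v₀ + at → t = (4 − 0) / 1.3 = 3.08 s
v² = v₀² + 2aΔx → Δx = (4² − 0²)/(2·1.3) = 6.15 m

Phase 2 (decelerating): v₀ = 4.00 m/s, a = -2.4 m/s².
v = v₀ + at = 4.00 + (-2.4)(1) = 1.60 m/s
Δx = v₀t + ½at² = 4.00·1 + 0.5·-2.4·1² = 2.80 m
Total distance = 6.15 + 2.80 = 8.95 m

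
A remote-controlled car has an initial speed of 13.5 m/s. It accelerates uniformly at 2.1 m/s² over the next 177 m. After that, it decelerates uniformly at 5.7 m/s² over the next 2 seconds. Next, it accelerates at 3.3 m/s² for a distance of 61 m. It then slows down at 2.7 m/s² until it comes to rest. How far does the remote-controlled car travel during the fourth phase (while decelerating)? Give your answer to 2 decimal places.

Phase 1 (accelerating): v₀ = 13.5 m/s, a = 2.1 m/s².
v² = v₀² + 2aΔx = 13.5² + 2·2.1·177 = 926 → v = 30.4 m/s
t = (v − v₀)/a = (30.4 − 13.5)/2.1 = 8.06 s

Phase 2 (decelerating): v₀ = 30.4 m/s, a = -5.7 m/s².
v = v₀ + at = 30.4 + (-5.7)(2) = 19.0 m/s
Δx = v₀t + ½at² = 30.4·2 + 0.5·-5.7·2² = 49.4 m

Phase 3 (accelerating): v₀ = 19.0 m/s, a = 3.3 m/s².
v² = v₀² + 2aΔx = 19.0² + 2·3.3·61 = 765 → v = 27.7 m/s
t = (v − v₀)/a = (27.7 − 19.0)/3.3 = 2.61 s

Phase 4 (decelerating): v₀ = 27.7 m/s, a = -2.7 m/s².
v = v₀ + at → t = (0 − 27.7) / -2.7 = 10.2 s
v² = v₀² + 2aΔx → Δx = (0² − 27.7²)/(2·-2.7) = 142 m
Distance in phase 4 = 142 m

141.58 m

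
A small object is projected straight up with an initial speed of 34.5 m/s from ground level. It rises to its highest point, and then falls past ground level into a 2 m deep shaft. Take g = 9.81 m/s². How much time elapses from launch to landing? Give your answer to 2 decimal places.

7.09 s

Phase 1 (rising): v₀ = 34.5 m/s, a = -9.81 m/s².
v = v₀ + at → t = (0 − 34.5) / -9.81 = 3.52 s
v² = v₀² + 2aΔx → Δx = (0² − 34.5²)/(2·-9.81) = 60.7 m

Phase 2 (falling): v₀ = 0 m/s, a = -9.81 m/s².
Falls 62.7 m from rest: t = √(2·62.7/9.81) = 3.57 s; v = g·t = 35.1 m/s.
Total time = 3.52 + 3.57 = 7.09 s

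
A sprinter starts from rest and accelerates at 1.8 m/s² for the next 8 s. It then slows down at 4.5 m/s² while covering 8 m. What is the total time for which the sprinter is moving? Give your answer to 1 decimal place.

Phase 1 (accelerating): v₀ = 0 m/s, a = 1.8 m/s².
v = v₀ + at = 0 + (1.8)(8) = 14.4 m/s
Δx = v₀t + ½at² = 0·8 + 0.5·1.8·8² = 57.6 m

Phase 2 (decelerating): v₀ = 14.4 m/s, a = -4.5 m/s².
v² = v₀² + 2aΔx = 14.4² + 2·-4.5·8 = 135 → v = 11.6 m/s
t = (v − v₀)/a = (11.6 − 14.4)/-4.5 = 0.615 s
Total time = 8.00 + 0.615 = 8.61 s

8.6 s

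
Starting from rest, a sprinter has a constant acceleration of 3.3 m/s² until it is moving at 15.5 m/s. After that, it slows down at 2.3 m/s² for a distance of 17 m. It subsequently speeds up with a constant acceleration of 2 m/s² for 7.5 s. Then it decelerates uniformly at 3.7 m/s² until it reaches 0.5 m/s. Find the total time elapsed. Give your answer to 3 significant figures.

Phase 1 (accelerating): v₀ = 0 m/s, a = 3.3 m/s².
v = v₀ + at → t = (15.5 − 0) / 3.3 = 4.70 s
v² = v₀² + 2aΔx → Δx = (15.5² − 0²)/(2·3.3) = 36.4 m

Phase 2 (decelerating): v₀ = 15.5 m/s, a = -2.3 m/s².
v² = v₀² + 2aΔx = 15.5² + 2·-2.3·17 = 162 → v = 12.7 m/s
t = (v − v₀)/a = (12.7 − 15.5)/-2.3 = 1.20 s

Phase 3 (accelerating): v₀ = 12.7 m/s, a = 2 m/s².
v = v₀ + at = 12.7 + (2)(7.5) = 27.7 m/s
Δx = v₀t + ½at² = 12.7·7.5 + 0.5·2·7.5² = 152 m

Phase 4 (decelerating): v₀ = 27.7 m/s, a = -3.7 m/s².
v = v₀ + at → t = (0.5 − 27.7) / -3.7 = 7.36 s
v² = v₀² + 2aΔx → Δx = (0.5² − 27.7²)/(2·-3.7) = 104 m
Total time = 4.70 + 1.20 + 7.50 + 7.36 = 20.8 s

20.8 s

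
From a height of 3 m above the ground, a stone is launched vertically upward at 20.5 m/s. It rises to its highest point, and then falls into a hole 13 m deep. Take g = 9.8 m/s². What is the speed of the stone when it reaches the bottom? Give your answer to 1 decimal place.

27.1 m/s

Phase 1 (rising): v₀ = 20.5 m/s, a = -9.8 m/s².
v = v₀ + at → t = (0 − 20.5) / -9.8 = 2.09 s
v² = v₀² + 2aΔx → Δx = (0² − 20.5²)/(2·-9.8) = 21.4 m

Phase 2 (falling): v₀ = 0 m/s, a = -9.8 m/s².
Falls 37.4 m from rest: t = √(2·37.4/9.8) = 2.76 s; v = g·t = 27.1 m/s.
Final speed = 27.1 m/s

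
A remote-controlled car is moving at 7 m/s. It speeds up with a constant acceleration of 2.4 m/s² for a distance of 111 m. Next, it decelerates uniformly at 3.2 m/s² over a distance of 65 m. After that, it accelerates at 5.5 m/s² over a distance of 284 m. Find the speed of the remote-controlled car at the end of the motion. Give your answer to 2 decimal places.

Phase 1 (accelerating): v₀ = 7.00 m/s, a = 2.4 m/s².
v² = v₀² + 2aΔx = 7.00² + 2·2.4·111 = 582 → v = 24.1 m/s
t = (v − v₀)/a = (24.1 − 7.00)/2.4 = 7.13 s

Phase 2 (decelerating): v₀ = 24.1 m/s, a = -3.2 m/s².
v² = v₀² + 2aΔx = 24.1² + 2·-3.2·65 = 166 → v = 12.9 m/s
t = (v − v₀)/a = (12.9 − 24.1)/-3.2 = 3.51 s

Phase 3 (accelerating): v₀ = 12.9 m/s, a = 5.5 m/s².
v² = v₀² + 2aΔx = 12.9² + 2·5.5·284 = 3290 → v = 57.4 m/s
t = (v − v₀)/a = (57.4 − 12.9)/5.5 = 8.09 s
Final speed = 57.4 m/s

57.36 m/s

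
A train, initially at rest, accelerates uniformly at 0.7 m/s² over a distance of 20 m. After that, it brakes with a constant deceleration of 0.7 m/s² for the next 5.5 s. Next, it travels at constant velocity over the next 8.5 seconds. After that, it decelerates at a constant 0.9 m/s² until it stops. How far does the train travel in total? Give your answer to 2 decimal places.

51.92 m

Phase 1 (accelerating): v₀ = 0 m/s, a = 0.7 m/s².
v² = v₀² + 2aΔx = 0² + 2·0.7·20 = 28.0 → v = 5.29 m/s
t = (v − v₀)/a = (5.29 − 0)/0.7 = 7.56 s

Phase 2 (decelerating): v₀ = 5.29 m/s, a = -0.7 m/s².
v = v₀ + at = 5.29 + (-0.7)(5.5) = 1.44 m/s
Δx = v₀t + ½at² = 5.29·5.5 + 0.5·-0.7·5.5² = 18.5 m

Phase 3 (constant speed): v₀ = 1.44 m/s, a = 0 m/s².
v = v₀ + at = 1.44 + (0)(8.5) = 1.44 m/s
Δx = v₀t + ½at² = 1.44·8.5 + 0.5·0·8.5² = 12.3 m

Phase 4 (decelerating): v₀ = 1.44 m/s, a = -0.9 m/s².
v = v₀ + at → t = (0 − 1.44) / -0.9 = 1.60 s
v² = v₀² + 2aΔx → Δx = (0² − 1.44²)/(2·-0.9) = 1.15 m
Total distance = 20.0 + 18.5 + 12.3 + 1.15 = 51.9 m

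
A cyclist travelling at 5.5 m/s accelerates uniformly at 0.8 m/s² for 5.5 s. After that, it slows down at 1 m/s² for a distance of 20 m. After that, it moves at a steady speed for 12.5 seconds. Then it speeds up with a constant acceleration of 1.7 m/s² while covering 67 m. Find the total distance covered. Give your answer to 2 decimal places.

Phase 1 (accelerating): v₀ = 5.50 m/s, a = 0.8 m/s².
v = v₀ + at = 5.50 + (0.8)(5.5) = 9.90 m/s
Δx = v₀t + ½at² = 5.50·5.5 + 0.5·0.8·5.5² = 42.4 m

Phase 2 (decelerating): v₀ = 9.90 m/s, a = -1 m/s².
v² = v₀² + 2aΔx = 9.90² + 2·-1·20 = 58.0 → v = 7.62 m/s
t = (v − v₀)/a = (7.62 − 9.90)/-1 = 2.28 s

Phase 3 (constant speed): v₀ = 7.62 m/s, a = 0 m/s².
v = v₀ + at = 7.62 + (0)(12.5) = 7.62 m/s
Δx = v₀t + ½at² = 7.62·12.5 + 0.5·0·12.5² = 95.2 m

Phase 4 (accelerating): v₀ = 7.62 m/s, a = 1.7 m/s².
v² = v₀² + 2aΔx = 7.62² + 2·1.7·67 = 286 → v = 16.9 m/s
t = (v − v₀)/a = (16.9 − 7.62)/1.7 = 5.46 s
Total distance = 42.4 + 20.0 + 95.2 + 67.0 = 225 m

224.56 m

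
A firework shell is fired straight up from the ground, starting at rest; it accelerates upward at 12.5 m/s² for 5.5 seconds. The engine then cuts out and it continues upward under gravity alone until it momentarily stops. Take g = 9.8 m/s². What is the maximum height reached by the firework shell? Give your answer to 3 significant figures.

430 m

Phase 1 (powered ascent): v₀ = 0 m/s, a = 12.5 m/s².
v = v₀ + at = 0 + (12.5)(5.5) = 68.8 m/s
Δx = v₀t + ½at² = 0·5.5 + 0.5·12.5·5.5² = 189 m

Phase 2 (coasting upward): v₀ = 68.8 m/s, a = -9.8 m/s².
v = v₀ + at → t = (0 − 68.8) / -9.8 = 7.02 s
v² = v₀² + 2aΔx → Δx = (0² − 68.8²)/(2·-9.8) = 241 m
Maximum height = 189 + 241 = 430 m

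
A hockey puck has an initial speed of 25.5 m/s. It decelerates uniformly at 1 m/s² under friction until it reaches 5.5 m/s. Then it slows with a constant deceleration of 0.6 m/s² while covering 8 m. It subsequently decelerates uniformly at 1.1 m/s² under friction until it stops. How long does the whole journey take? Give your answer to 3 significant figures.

25.7 s

Phase 1 (decelerating): v₀ = 25.5 m/s, a = -1 m/s².
v = v₀ + at → t = (5.5 − 25.5) / -1 = 20.0 s
v² = v₀² + 2aΔx → Δx = (5.5² − 25.5²)/(2·-1) = 310 m

Phase 2 (decelerating): v₀ = 5.50 m/s, a = -0.6 m/s².
v² = v₀² + 2aΔx = 5.50² + 2·-0.6·8 = 20.6 → v = 4.54 m/s
t = (v − v₀)/a = (4.54 − 5.50)/-0.6 = 1.59 s

Phase 3 (decelerating): v₀ = 4.54 m/s, a = -1.1 m/s².
v = v₀ + at → t = (0 − 4.54) / -1.1 = 4.13 s
v² = v₀² + 2aΔx → Δx = (0² − 4.54²)/(2·-1.1) = 9.39 m
Total time = 20.0 + 1.59 + 4.13 = 25.7 s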